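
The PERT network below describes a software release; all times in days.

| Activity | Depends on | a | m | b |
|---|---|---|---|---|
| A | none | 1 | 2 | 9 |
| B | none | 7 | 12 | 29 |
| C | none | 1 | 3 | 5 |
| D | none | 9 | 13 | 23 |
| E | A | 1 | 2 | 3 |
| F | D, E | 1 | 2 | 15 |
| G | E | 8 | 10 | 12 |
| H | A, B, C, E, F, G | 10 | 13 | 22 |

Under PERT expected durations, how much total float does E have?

te_A = (1 + 4·2 + 9)/6 = 18/6 = 3
te_B = (7 + 4·12 + 29)/6 = 84/6 = 14
te_C = (1 + 4·3 + 5)/6 = 18/6 = 3
te_D = (9 + 4·13 + 23)/6 = 84/6 = 14
te_E = (1 + 4·2 + 3)/6 = 12/6 = 2
te_F = (1 + 4·2 + 15)/6 = 24/6 = 4
te_G = (8 + 4·10 + 12)/6 = 60/6 = 10
te_H = (10 + 4·13 + 22)/6 = 84/6 = 14

Forward pass:
ES_A = 0; EF_A = 3
ES_B = 0; EF_B = 14
ES_C = 0; EF_C = 3
ES_D = 0; EF_D = 14
ES_E = 3; EF_E = 3+2 = 5
ES_F = max(EF_D=14, EF_E=5) = 14; EF_F = 14+4 = 18
ES_G = 5; EF_G = 5+10 = 15
ES_H = max(EF_A=3, EF_B=14, EF_C=3, EF_E=5, EF_F=18, EF_G=15) = 18; EF_H = 18+14 = 32
Expected project duration μ = 32 days. Critical path: D → F → H.

Backward pass:
LF_H = 32; LS_H = 32−14 = 18
LF_G = LS_H = 18; LS_G = 18−10 = 8
LF_F = LS_H = 18; LS_F = 18−4 = 14
LF_E = min(LS_F=14, LS_G=8, LS_H=18) = 8; LS_E = 8−2 = 6
LF_D = LS_F = 14; LS_D = 14−14 = 0
LF_C = LS_H = 18; LS_C = 18−3 = 15
LF_B = LS_H = 18; LS_B = 18−14 = 4
LF_A = min(LS_E=6, LS_H=18) = 6; LS_A = 6−3 = 3
Slack_E = LS_E − ES_E = 6 − 3 = 3

3 days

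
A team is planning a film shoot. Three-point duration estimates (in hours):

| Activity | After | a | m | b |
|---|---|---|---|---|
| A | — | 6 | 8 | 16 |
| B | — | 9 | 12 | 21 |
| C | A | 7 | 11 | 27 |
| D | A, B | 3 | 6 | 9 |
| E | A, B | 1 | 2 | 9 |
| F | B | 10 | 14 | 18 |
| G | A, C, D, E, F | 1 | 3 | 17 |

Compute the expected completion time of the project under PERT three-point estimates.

te_A = (6 + 4·8 + 16)/6 = 54/6 = 9
te_B = (9 + 4·12 + 21)/6 = 78/6 = 13
te_C = (7 + 4·11 + 27)/6 = 78/6 = 13
te_D = (3 + 4·6 + 9)/6 = 36/6 = 6
te_E = (1 + 4·2 + 9)/6 = 18/6 = 3
te_F = (10 + 4·14 + 18)/6 = 84/6 = 14
te_G = (1 + 4·3 + 17)/6 = 30/6 = 5

Forward pass:
ES_A = 0; EF_A = 9
ES_B = 0; EF_B = 13
ES_C = 9; EF_C = 9+13 = 22
ES_D = max(EF_A=9, EF_B=13) = 13; EF_D = 13+6 = 19
ES_E = max(EF_A=9, EF_B=13) = 13; EF_E = 13+3 = 16
ES_F = 13; EF_F = 13+14 = 27
ES_G = max(EF_A=9, EF_C=22, EF_D=19, EF_E=16, EF_F=27) = 27; EF_G = 27+5 = 32
Expected project duration μ = 32 hours. Critical path: B → F → G.

32 hours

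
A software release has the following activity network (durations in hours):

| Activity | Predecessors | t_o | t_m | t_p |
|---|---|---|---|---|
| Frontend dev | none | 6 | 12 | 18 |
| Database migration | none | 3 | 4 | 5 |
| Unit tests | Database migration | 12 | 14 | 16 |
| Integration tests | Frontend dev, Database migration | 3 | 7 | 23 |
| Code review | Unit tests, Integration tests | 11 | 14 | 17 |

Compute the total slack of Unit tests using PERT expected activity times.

te_Frontend dev = (6 + 4·12 + 18)/6 = 72/6 = 12
te_Database migration = (3 + 4·4 + 5)/6 = 24/6 = 4
te_Unit tests = (12 + 4·14 + 16)/6 = 84/6 = 14
te_Integration tests = (3 + 4·7 + 23)/6 = 54/6 = 9
te_Code review = (11 + 4·14 + 17)/6 = 84/6 = 14

Forward pass:
ES_Frontend dev = 0; EF_Frontend dev = 12
ES_Database migration = 0; EF_Database migration = 4
ES_Unit tests = 4; EF_Unit tests = 4+14 = 18
ES_Integration tests = max(EF_Frontend dev=12, EF_Database migration=4) = 12; EF_Integration tests = 12+9 = 21
ES_Code review = max(EF_Unit tests=18, EF_Integration tests=21) = 21; EF_Code review = 21+14 = 35
Expected project duration μ = 35 hours. Critical path: Frontend dev → Integration tests → Code review.

Backward pass:
LF_Code review = 35; LS_Code review = 35−14 = 21
LF_Integration tests = LS_Code review = 21; LS_Integration tests = 21−9 = 12
LF_Unit tests = LS_Code review = 21; LS_Unit tests = 21−14 = 7
LF_Database migration = min(LS_Unit tests=7, LS_Integration tests=12) = 7; LS_Database migration = 7−4 = 3
LF_Frontend dev = LS_Integration tests = 12; LS_Frontend dev = 12−12 = 0
Slack_Unit tests = LS_Unit tests − ES_Unit tests = 7 − 4 = 3

3 hours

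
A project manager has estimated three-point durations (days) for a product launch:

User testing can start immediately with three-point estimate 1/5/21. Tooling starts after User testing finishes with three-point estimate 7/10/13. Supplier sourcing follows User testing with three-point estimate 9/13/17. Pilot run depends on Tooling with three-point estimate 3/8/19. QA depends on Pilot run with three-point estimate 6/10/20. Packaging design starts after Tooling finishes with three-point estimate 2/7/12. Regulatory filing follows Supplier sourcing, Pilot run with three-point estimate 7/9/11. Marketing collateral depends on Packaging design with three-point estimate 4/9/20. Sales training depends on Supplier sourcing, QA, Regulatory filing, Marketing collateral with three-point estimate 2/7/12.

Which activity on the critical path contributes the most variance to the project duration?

User testing

te_User testing = (1 + 4·5 + 21)/6 = 42/6 = 7; σ²_User testing = ((21−1)/6)² = 11.111
te_Tooling = (7 + 4·10 + 13)/6 = 60/6 = 10; σ²_Tooling = ((13−7)/6)² = 1.000
te_Supplier sourcing = (9 + 4·13 + 17)/6 = 78/6 = 13; σ²_Supplier sourcing = ((17−9)/6)² = 1.778
te_Pilot run = (3 + 4·8 + 19)/6 = 54/6 = 9; σ²_Pilot run = ((19−3)/6)² = 7.111
te_QA = (6 + 4·10 + 20)/6 = 66/6 = 11; σ²_QA = ((20−6)/6)² = 5.444
te_Packaging design = (2 + 4·7 + 12)/6 = 42/6 = 7; σ²_Packaging design = ((12−2)/6)² = 2.778
te_Regulatory filing = (7 + 4·9 + 11)/6 = 54/6 = 9; σ²_Regulatory filing = ((11−7)/6)² = 0.444
te_Marketing collateral = (4 + 4·9 + 20)/6 = 60/6 = 10; σ²_Marketing collateral = ((20−4)/6)² = 7.111
te_Sales training = (2 + 4·7 + 12)/6 = 42/6 = 7; σ²_Sales training = ((12−2)/6)² = 2.778

Forward pass:
ES_User testing = 0; EF_User testing = 7
ES_Tooling = 7; EF_Tooling = 7+10 = 17
ES_Supplier sourcing = 7; EF_Supplier sourcing = 7+13 = 20
ES_Pilot run = 17; EF_Pilot run = 17+9 = 26
ES_QA = 26; EF_QA = 26+11 = 37
ES_Packaging design = 17; EF_Packaging design = 17+7 = 24
ES_Regulatory filing = max(EF_Supplier sourcing=20, EF_Pilot run=26) = 26; EF_Regulatory filing = 26+9 = 35
ES_Marketing collateral = 24; EF_Marketing collateral = 24+10 = 34
ES_Sales training = max(EF_Supplier sourcing=20, EF_QA=37, EF_Regulatory filing=35, EF_Marketing collateral=34) = 37; EF_Sales training = 37+7 = 44
Expected project duration μ = 44 days. Critical path: User testing → Tooling → Pilot run → QA → Sales training.

Variances on critical path: σ²_User testing=11.111, σ²_Tooling=1.000, σ²_Pilot run=7.111, σ²_QA=5.444, σ²_Sales training=2.778.
Largest is σ²_User testing = 11.111.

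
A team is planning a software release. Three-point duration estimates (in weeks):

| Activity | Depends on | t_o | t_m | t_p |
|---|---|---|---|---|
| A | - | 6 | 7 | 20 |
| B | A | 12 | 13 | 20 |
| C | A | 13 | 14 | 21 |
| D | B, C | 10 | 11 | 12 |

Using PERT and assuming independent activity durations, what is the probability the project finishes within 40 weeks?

te_A = (6 + 4·7 + 20)/6 = 54/6 = 9; σ²_A = ((20−6)/6)² = 5.444
te_B = (12 + 4·13 + 20)/6 = 84/6 = 14; σ²_B = ((20−12)/6)² = 1.778
te_C = (13 + 4·14 + 21)/6 = 90/6 = 15; σ²_C = ((21−13)/6)² = 1.778
te_D = (10 + 4·11 + 12)/6 = 66/6 = 11; σ²_D = ((12−10)/6)² = 0.111

Forward pass:
ES_A = 0; EF_A = 9
ES_B = 9; EF_B = 9+14 = 23
ES_C = 9; EF_C = 9+15 = 24
ES_D = max(EF_B=23, EF_C=24) = 24; EF_D = 24+11 = 35
Expected project duration μ = 35 weeks. Critical path: A → C → D.

Variance along critical path = 5.444 + 1.778 + 0.111 = 7.333; σ = √7.333 = 2.708 weeks.
Z = (40 − 35) / 2.708 = 1.846
P(T ≤ 40) = Φ(1.846) ≈ 0.968

0.968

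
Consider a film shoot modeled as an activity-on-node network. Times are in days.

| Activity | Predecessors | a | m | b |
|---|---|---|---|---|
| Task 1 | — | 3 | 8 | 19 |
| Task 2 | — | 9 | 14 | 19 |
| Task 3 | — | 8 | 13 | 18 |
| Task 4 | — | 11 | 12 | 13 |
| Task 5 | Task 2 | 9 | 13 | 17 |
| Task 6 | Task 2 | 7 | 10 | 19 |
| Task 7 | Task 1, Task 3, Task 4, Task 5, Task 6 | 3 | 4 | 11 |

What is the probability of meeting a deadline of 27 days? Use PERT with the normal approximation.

te_Task 1 = (3 + 4·8 + 19)/6 = 54/6 = 9; σ²_Task 1 = ((19−3)/6)² = 7.111
te_Task 2 = (9 + 4·14 + 19)/6 = 84/6 = 14; σ²_Task 2 = ((19−9)/6)² = 2.778
te_Task 3 = (8 + 4·13 + 18)/6 = 78/6 = 13; σ²_Task 3 = ((18−8)/6)² = 2.778
te_Task 4 = (11 + 4·12 + 13)/6 = 72/6 = 12; σ²_Task 4 = ((13−11)/6)² = 0.111
te_Task 5 = (9 + 4·13 + 17)/6 = 78/6 = 13; σ²_Task 5 = ((17−9)/6)² = 1.778
te_Task 6 = (7 + 4·10 + 19)/6 = 66/6 = 11; σ²_Task 6 = ((19−7)/6)² = 4.000
te_Task 7 = (3 + 4·4 + 11)/6 = 30/6 = 5; σ²_Task 7 = ((11−3)/6)² = 1.778

Forward pass:
ES_Task 1 = 0; EF_Task 1 = 9
ES_Task 2 = 0; EF_Task 2 = 14
ES_Task 3 = 0; EF_Task 3 = 13
ES_Task 4 = 0; EF_Task 4 = 12
ES_Task 5 = 14; EF_Task 5 = 14+13 = 27
ES_Task 6 = 14; EF_Task 6 = 14+11 = 25
ES_Task 7 = max(EF_Task 1=9, EF_Task 3=13, EF_Task 4=12, EF_Task 5=27, EF_Task 6=25) = 27; EF_Task 7 = 27+5 = 32
Expected project duration μ = 32 days. Critical path: Task 2 → Task 5 → Task 7.

Variance along critical path = 2.778 + 1.778 + 1.778 = 6.333; σ = √6.333 = 2.517 days.
Z = (27 − 32) / 2.517 = -1.987
P(T ≤ 27) = Φ(-1.987) ≈ 0.023

0.023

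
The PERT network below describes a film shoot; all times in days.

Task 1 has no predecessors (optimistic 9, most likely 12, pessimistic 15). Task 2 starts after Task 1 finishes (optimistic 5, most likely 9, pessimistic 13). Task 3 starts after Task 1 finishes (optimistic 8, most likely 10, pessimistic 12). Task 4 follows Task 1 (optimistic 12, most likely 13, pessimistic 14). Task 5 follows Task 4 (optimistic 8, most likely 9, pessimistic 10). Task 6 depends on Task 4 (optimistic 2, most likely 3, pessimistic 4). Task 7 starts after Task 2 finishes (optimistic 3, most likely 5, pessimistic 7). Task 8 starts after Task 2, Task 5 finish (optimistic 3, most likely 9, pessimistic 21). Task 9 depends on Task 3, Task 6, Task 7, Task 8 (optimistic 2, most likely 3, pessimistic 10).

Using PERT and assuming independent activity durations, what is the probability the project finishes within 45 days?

0.193

te_Task 1 = (9 + 4·12 + 15)/6 = 72/6 = 12; σ²_Task 1 = ((15−9)/6)² = 1.000
te_Task 2 = (5 + 4·9 + 13)/6 = 54/6 = 9; σ²_Task 2 = ((13−5)/6)² = 1.778
te_Task 3 = (8 + 4·10 + 12)/6 = 60/6 = 10; σ²_Task 3 = ((12−8)/6)² = 0.444
te_Task 4 = (12 + 4·13 + 14)/6 = 78/6 = 13; σ²_Task 4 = ((14−12)/6)² = 0.111
te_Task 5 = (8 + 4·9 + 10)/6 = 54/6 = 9; σ²_Task 5 = ((10−8)/6)² = 0.111
te_Task 6 = (2 + 4·3 + 4)/6 = 18/6 = 3; σ²_Task 6 = ((4−2)/6)² = 0.111
te_Task 7 = (3 + 4·5 + 7)/6 = 30/6 = 5; σ²_Task 7 = ((7−3)/6)² = 0.444
te_Task 8 = (3 + 4·9 + 21)/6 = 60/6 = 10; σ²_Task 8 = ((21−3)/6)² = 9.000
te_Task 9 = (2 + 4·3 + 10)/6 = 24/6 = 4; σ²_Task 9 = ((10−2)/6)² = 1.778

Forward pass:
ES_Task 1 = 0; EF_Task 1 = 12
ES_Task 2 = 12; EF_Task 2 = 12+9 = 21
ES_Task 3 = 12; EF_Task 3 = 12+10 = 22
ES_Task 4 = 12; EF_Task 4 = 12+13 = 25
ES_Task 5 = 25; EF_Task 5 = 25+9 = 34
ES_Task 6 = 25; EF_Task 6 = 25+3 = 28
ES_Task 7 = 21; EF_Task 7 = 21+5 = 26
ES_Task 8 = max(EF_Task 2=21, EF_Task 5=34) = 34; EF_Task 8 = 34+10 = 44
ES_Task 9 = max(EF_Task 3=22, EF_Task 6=28, EF_Task 7=26, EF_Task 8=44) = 44; EF_Task 9 = 44+4 = 48
Expected project duration μ = 48 days. Critical path: Task 1 → Task 4 → Task 5 → Task 8 → Task 9.

Variance along critical path = 1.000 + 0.111 + 0.111 + 9.000 + 1.778 = 12.000; σ = √12.000 = 3.464 days.
Z = (45 − 48) / 3.464 = -0.866
P(T ≤ 45) = Φ(-0.866) ≈ 0.193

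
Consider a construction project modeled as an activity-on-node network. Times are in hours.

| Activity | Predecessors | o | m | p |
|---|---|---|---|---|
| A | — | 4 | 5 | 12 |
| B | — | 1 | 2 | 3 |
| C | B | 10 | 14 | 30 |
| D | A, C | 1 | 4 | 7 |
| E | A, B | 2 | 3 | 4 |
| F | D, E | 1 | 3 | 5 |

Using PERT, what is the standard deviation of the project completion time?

te_A = (4 + 4·5 + 12)/6 = 36/6 = 6; σ²_A = ((12−4)/6)² = 1.778
te_B = (1 + 4·2 + 3)/6 = 12/6 = 2; σ²_B = ((3−1)/6)² = 0.111
te_C = (10 + 4·14 + 30)/6 = 96/6 = 16; σ²_C = ((30−10)/6)² = 11.111
te_D = (1 + 4·4 + 7)/6 = 24/6 = 4; σ²_D = ((7−1)/6)² = 1.000
te_E = (2 + 4·3 + 4)/6 = 18/6 = 3; σ²_E = ((4−2)/6)² = 0.111
te_F = (1 + 4·3 + 5)/6 = 18/6 = 3; σ²_F = ((5−1)/6)² = 0.444

Forward pass:
ES_A = 0; EF_A = 6
ES_B = 0; EF_B = 2
ES_C = 2; EF_C = 2+16 = 18
ES_D = max(EF_A=6, EF_C=18) = 18; EF_D = 18+4 = 22
ES_E = max(EF_A=6, EF_B=2) = 6; EF_E = 6+3 = 9
ES_F = max(EF_D=22, EF_E=9) = 22; EF_F = 22+3 = 25
Expected project duration μ = 25 hours. Critical path: B → C → D → F.

Variance along critical path = 0.111 + 11.111 + 1.000 + 0.444 = 12.667
σ = √12.667 = 3.559 hours

3.56 hours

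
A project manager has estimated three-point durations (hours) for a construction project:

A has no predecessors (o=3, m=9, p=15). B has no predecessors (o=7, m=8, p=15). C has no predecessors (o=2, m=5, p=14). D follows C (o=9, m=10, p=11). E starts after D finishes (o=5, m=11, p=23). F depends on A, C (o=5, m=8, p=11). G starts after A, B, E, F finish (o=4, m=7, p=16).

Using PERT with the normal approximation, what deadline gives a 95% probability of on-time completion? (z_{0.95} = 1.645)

te_A = (3 + 4·9 + 15)/6 = 54/6 = 9; σ²_A = ((15−3)/6)² = 4.000
te_B = (7 + 4·8 + 15)/6 = 54/6 = 9; σ²_B = ((15−7)/6)² = 1.778
te_C = (2 + 4·5 + 14)/6 = 36/6 = 6; σ²_C = ((14−2)/6)² = 4.000
te_D = (9 + 4·10 + 11)/6 = 60/6 = 10; σ²_D = ((11−9)/6)² = 0.111
te_E = (5 + 4·11 + 23)/6 = 72/6 = 12; σ²_E = ((23−5)/6)² = 9.000
te_F = (5 + 4·8 + 11)/6 = 48/6 = 8; σ²_F = ((11−5)/6)² = 1.000
te_G = (4 + 4·7 + 16)/6 = 48/6 = 8; σ²_G = ((16−4)/6)² = 4.000

Forward pass:
ES_A = 0; EF_A = 9
ES_B = 0; EF_B = 9
ES_C = 0; EF_C = 6
ES_D = 6; EF_D = 6+10 = 16
ES_E = 16; EF_E = 16+12 = 28
ES_F = max(EF_A=9, EF_C=6) = 9; EF_F = 9+8 = 17
ES_G = max(EF_A=9, EF_B=9, EF_E=28, EF_F=17) = 28; EF_G = 28+8 = 36
Expected project duration μ = 36 hours. Critical path: C → D → E → G.

Variance along critical path = 4.000 + 0.111 + 9.000 + 4.000 = 17.111; σ = 4.137 hours.
D = μ + z·σ = 36 + 1.645·4.137 = 42.8 hours

42.8 hours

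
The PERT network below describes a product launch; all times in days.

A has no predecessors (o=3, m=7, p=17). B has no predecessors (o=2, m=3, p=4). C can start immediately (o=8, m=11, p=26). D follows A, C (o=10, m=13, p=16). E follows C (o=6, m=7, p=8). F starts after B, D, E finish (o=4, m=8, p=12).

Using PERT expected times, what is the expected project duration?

34 days

te_A = (3 + 4·7 + 17)/6 = 48/6 = 8
te_B = (2 + 4·3 + 4)/6 = 18/6 = 3
te_C = (8 + 4·11 + 26)/6 = 78/6 = 13
te_D = (10 + 4·13 + 16)/6 = 78/6 = 13
te_E = (6 + 4·7 + 8)/6 = 42/6 = 7
te_F = (4 + 4·8 + 12)/6 = 48/6 = 8

Forward pass:
ES_A = 0; EF_A = 8
ES_B = 0; EF_B = 3
ES_C = 0; EF_C = 13
ES_D = max(EF_A=8, EF_C=13) = 13; EF_D = 13+13 = 26
ES_E = 13; EF_E = 13+7 = 20
ES_F = max(EF_B=3, EF_D=26, EF_E=20) = 26; EF_F = 26+8 = 34
Expected project duration μ = 34 days. Critical path: C → D → F.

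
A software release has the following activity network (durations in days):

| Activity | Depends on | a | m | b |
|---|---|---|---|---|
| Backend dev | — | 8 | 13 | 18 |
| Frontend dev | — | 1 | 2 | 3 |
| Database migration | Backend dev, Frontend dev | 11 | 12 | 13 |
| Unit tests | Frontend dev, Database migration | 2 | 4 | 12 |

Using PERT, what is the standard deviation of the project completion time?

te_Backend dev = (8 + 4·13 + 18)/6 = 78/6 = 13; σ²_Backend dev = ((18−8)/6)² = 2.778
te_Frontend dev = (1 + 4·2 + 3)/6 = 12/6 = 2; σ²_Frontend dev = ((3−1)/6)² = 0.111
te_Database migration = (11 + 4·12 + 13)/6 = 72/6 = 12; σ²_Database migration = ((13−11)/6)² = 0.111
te_Unit tests = (2 + 4·4 + 12)/6 = 30/6 = 5; σ²_Unit tests = ((12−2)/6)² = 2.778

Forward pass:
ES_Backend dev = 0; EF_Backend dev = 13
ES_Frontend dev = 0; EF_Frontend dev = 2
ES_Database migration = max(EF_Backend dev=13, EF_Frontend dev=2) = 13; EF_Database migration = 13+12 = 25
ES_Unit tests = max(EF_Frontend dev=2, EF_Database migration=25) = 25; EF_Unit tests = 25+5 = 30
Expected project duration μ = 30 days. Critical path: Backend dev → Database migration → Unit tests.

Variance along critical path = 2.778 + 0.111 + 2.778 = 5.667
σ = √5.667 = 2.380 days

2.38 days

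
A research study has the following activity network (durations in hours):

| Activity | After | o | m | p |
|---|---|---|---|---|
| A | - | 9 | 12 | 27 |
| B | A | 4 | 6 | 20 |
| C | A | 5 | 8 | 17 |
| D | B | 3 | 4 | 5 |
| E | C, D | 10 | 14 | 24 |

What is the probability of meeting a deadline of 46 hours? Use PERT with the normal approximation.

te_A = (9 + 4·12 + 27)/6 = 84/6 = 14; σ²_A = ((27−9)/6)² = 9.000
te_B = (4 + 4·6 + 20)/6 = 48/6 = 8; σ²_B = ((20−4)/6)² = 7.111
te_C = (5 + 4·8 + 17)/6 = 54/6 = 9; σ²_C = ((17−5)/6)² = 4.000
te_D = (3 + 4·4 + 5)/6 = 24/6 = 4; σ²_D = ((5−3)/6)² = 0.111
te_E = (10 + 4·14 + 24)/6 = 90/6 = 15; σ²_E = ((24−10)/6)² = 5.444

Forward pass:
ES_A = 0; EF_A = 14
ES_B = 14; EF_B = 14+8 = 22
ES_C = 14; EF_C = 14+9 = 23
ES_D = 22; EF_D = 22+4 = 26
ES_E = max(EF_C=23, EF_D=26) = 26; EF_E = 26+15 = 41
Expected project duration μ = 41 hours. Critical path: A → B → D → E.

Variance along critical path = 9.000 + 7.111 + 0.111 + 5.444 = 21.667; σ = √21.667 = 4.655 hours.
Z = (46 − 41) / 4.655 = 1.074
P(T ≤ 46) = Φ(1.074) ≈ 0.859

0.859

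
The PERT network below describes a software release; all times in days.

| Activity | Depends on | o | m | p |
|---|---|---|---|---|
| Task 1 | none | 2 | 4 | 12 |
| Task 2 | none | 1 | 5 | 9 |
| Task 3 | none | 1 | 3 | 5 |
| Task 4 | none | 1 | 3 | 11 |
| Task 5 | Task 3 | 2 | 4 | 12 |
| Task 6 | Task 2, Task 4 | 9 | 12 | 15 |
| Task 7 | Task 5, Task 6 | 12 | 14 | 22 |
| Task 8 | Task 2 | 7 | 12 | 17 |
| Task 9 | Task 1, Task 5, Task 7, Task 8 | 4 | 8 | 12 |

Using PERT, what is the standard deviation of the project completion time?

te_Task 1 = (2 + 4·4 + 12)/6 = 30/6 = 5; σ²_Task 1 = ((12−2)/6)² = 2.778
te_Task 2 = (1 + 4·5 + 9)/6 = 30/6 = 5; σ²_Task 2 = ((9−1)/6)² = 1.778
te_Task 3 = (1 + 4·3 + 5)/6 = 18/6 = 3; σ²_Task 3 = ((5−1)/6)² = 0.444
te_Task 4 = (1 + 4·3 + 11)/6 = 24/6 = 4; σ²_Task 4 = ((11−1)/6)² = 2.778
te_Task 5 = (2 + 4·4 + 12)/6 = 30/6 = 5; σ²_Task 5 = ((12−2)/6)² = 2.778
te_Task 6 = (9 + 4·12 + 15)/6 = 72/6 = 12; σ²_Task 6 = ((15−9)/6)² = 1.000
te_Task 7 = (12 + 4·14 + 22)/6 = 90/6 = 15; σ²_Task 7 = ((22−12)/6)² = 2.778
te_Task 8 = (7 + 4·12 + 17)/6 = 72/6 = 12; σ²_Task 8 = ((17−7)/6)² = 2.778
te_Task 9 = (4 + 4·8 + 12)/6 = 48/6 = 8; σ²_Task 9 = ((12−4)/6)² = 1.778

Forward pass:
ES_Task 1 = 0; EF_Task 1 = 5
ES_Task 2 = 0; EF_Task 2 = 5
ES_Task 3 = 0; EF_Task 3 = 3
ES_Task 4 = 0; EF_Task 4 = 4
ES_Task 5 = 3; EF_Task 5 = 3+5 = 8
ES_Task 6 = max(EF_Task 2=5, EF_Task 4=4) = 5; EF_Task 6 = 5+12 = 17
ES_Task 7 = max(EF_Task 5=8, EF_Task 6=17) = 17; EF_Task 7 = 17+15 = 32
ES_Task 8 = 5; EF_Task 8 = 5+12 = 17
ES_Task 9 = max(EF_Task 1=5, EF_Task 5=8, EF_Task 7=32, EF_Task 8=17) = 32; EF_Task 9 = 32+8 = 40
Expected project duration μ = 40 days. Critical path: Task 2 → Task 6 → Task 7 → Task 9.

Variance along critical path = 1.778 + 1.000 + 2.778 + 1.778 = 7.333
σ = √7.333 = 2.708 days

2.71 days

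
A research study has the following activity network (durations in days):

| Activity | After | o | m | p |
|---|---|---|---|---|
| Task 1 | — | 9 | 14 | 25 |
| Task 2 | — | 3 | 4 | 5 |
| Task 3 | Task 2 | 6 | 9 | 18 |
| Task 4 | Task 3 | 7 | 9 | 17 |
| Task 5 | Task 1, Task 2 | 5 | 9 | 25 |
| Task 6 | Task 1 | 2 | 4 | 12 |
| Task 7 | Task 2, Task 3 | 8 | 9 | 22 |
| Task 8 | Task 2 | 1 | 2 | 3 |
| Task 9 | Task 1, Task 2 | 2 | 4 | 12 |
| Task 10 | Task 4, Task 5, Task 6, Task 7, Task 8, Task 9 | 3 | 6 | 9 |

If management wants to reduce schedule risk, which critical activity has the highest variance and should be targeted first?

Task 5

te_Task 1 = (9 + 4·14 + 25)/6 = 90/6 = 15; σ²_Task 1 = ((25−9)/6)² = 7.111
te_Task 2 = (3 + 4·4 + 5)/6 = 24/6 = 4; σ²_Task 2 = ((5−3)/6)² = 0.111
te_Task 3 = (6 + 4·9 + 18)/6 = 60/6 = 10; σ²_Task 3 = ((18−6)/6)² = 4.000
te_Task 4 = (7 + 4·9 + 17)/6 = 60/6 = 10; σ²_Task 4 = ((17−7)/6)² = 2.778
te_Task 5 = (5 + 4·9 + 25)/6 = 66/6 = 11; σ²_Task 5 = ((25−5)/6)² = 11.111
te_Task 6 = (2 + 4·4 + 12)/6 = 30/6 = 5; σ²_Task 6 = ((12−2)/6)² = 2.778
te_Task 7 = (8 + 4·9 + 22)/6 = 66/6 = 11; σ²_Task 7 = ((22−8)/6)² = 5.444
te_Task 8 = (1 + 4·2 + 3)/6 = 12/6 = 2; σ²_Task 8 = ((3−1)/6)² = 0.111
te_Task 9 = (2 + 4·4 + 12)/6 = 30/6 = 5; σ²_Task 9 = ((12−2)/6)² = 2.778
te_Task 10 = (3 + 4·6 + 9)/6 = 36/6 = 6; σ²_Task 10 = ((9−3)/6)² = 1.000

Forward pass:
ES_Task 1 = 0; EF_Task 1 = 15
ES_Task 2 = 0; EF_Task 2 = 4
ES_Task 3 = 4; EF_Task 3 = 4+10 = 14
ES_Task 4 = 14; EF_Task 4 = 14+10 = 24
ES_Task 5 = max(EF_Task 1=15, EF_Task 2=4) = 15; EF_Task 5 = 15+11 = 26
ES_Task 6 = 15; EF_Task 6 = 15+5 = 20
ES_Task 7 = max(EF_Task 2=4, EF_Task 3=14) = 14; EF_Task 7 = 14+11 = 25
ES_Task 8 = 4; EF_Task 8 = 4+2 = 6
ES_Task 9 = max(EF_Task 1=15, EF_Task 2=4) = 15; EF_Task 9 = 15+5 = 20
ES_Task 10 = max(EF_Task 4=24, EF_Task 5=26, EF_Task 6=20, EF_Task 7=25, EF_Task 8=6, EF_Task 9=20) = 26; EF_Task 10 = 26+6 = 32
Expected project duration μ = 32 days. Critical path: Task 1 → Task 5 → Task 10.

Variances on critical path: σ²_Task 1=7.111, σ²_Task 5=11.111, σ²_Task 10=1.000.
Largest is σ²_Task 5 = 11.111.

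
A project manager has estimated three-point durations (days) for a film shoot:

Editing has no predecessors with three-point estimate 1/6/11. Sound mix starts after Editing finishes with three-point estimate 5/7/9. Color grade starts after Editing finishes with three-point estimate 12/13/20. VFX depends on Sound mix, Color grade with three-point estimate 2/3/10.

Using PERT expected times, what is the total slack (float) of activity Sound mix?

7 days

te_Editing = (1 + 4·6 + 11)/6 = 36/6 = 6
te_Sound mix = (5 + 4·7 + 9)/6 = 42/6 = 7
te_Color grade = (12 + 4·13 + 20)/6 = 84/6 = 14
te_VFX = (2 + 4·3 + 10)/6 = 24/6 = 4

Forward pass:
ES_Editing = 0; EF_Editing = 6
ES_Sound mix = 6; EF_Sound mix = 6+7 = 13
ES_Color grade = 6; EF_Color grade = 6+14 = 20
ES_VFX = max(EF_Sound mix=13, EF_Color grade=20) = 20; EF_VFX = 20+4 = 24
Expected project duration μ = 24 days. Critical path: Editing → Color grade → VFX.

Backward pass:
LF_VFX = 24; LS_VFX = 24−4 = 20
LF_Color grade = LS_VFX = 20; LS_Color grade = 20−14 = 6
LF_Sound mix = LS_VFX = 20; LS_Sound mix = 20−7 = 13
LF_Editing = min(LS_Sound mix=13, LS_Color grade=6) = 6; LS_Editing = 6−6 = 0
Slack_Sound mix = LS_Sound mix − ES_Sound mix = 13 − 6 = 7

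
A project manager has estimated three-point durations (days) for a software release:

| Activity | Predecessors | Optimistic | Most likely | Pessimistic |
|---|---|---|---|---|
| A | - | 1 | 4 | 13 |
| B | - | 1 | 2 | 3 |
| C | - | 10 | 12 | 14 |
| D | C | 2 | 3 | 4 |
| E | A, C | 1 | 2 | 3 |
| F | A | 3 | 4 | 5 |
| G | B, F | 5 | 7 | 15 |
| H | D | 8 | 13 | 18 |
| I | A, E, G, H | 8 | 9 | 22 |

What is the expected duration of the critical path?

te_A = (1 + 4·4 + 13)/6 = 30/6 = 5
te_B = (1 + 4·2 + 3)/6 = 12/6 = 2
te_C = (10 + 4·12 + 14)/6 = 72/6 = 12
te_D = (2 + 4·3 + 4)/6 = 18/6 = 3
te_E = (1 + 4·2 + 3)/6 = 12/6 = 2
te_F = (3 + 4·4 + 5)/6 = 24/6 = 4
te_G = (5 + 4·7 + 15)/6 = 48/6 = 8
te_H = (8 + 4·13 + 18)/6 = 78/6 = 13
te_I = (8 + 4·9 + 22)/6 = 66/6 = 11

Forward pass:
ES_A = 0; EF_A = 5
ES_B = 0; EF_B = 2
ES_C = 0; EF_C = 12
ES_D = 12; EF_D = 12+3 = 15
ES_E = max(EF_A=5, EF_C=12) = 12; EF_E = 12+2 = 14
ES_F = 5; EF_F = 5+4 = 9
ES_G = max(EF_B=2, EF_F=9) = 9; EF_G = 9+8 = 17
ES_H = 15; EF_H = 15+13 = 28
ES_I = max(EF_A=5, EF_E=14, EF_G=17, EF_H=28) = 28; EF_I = 28+11 = 39
Expected project duration μ = 39 days. Critical path: C → D → H → I.

39 days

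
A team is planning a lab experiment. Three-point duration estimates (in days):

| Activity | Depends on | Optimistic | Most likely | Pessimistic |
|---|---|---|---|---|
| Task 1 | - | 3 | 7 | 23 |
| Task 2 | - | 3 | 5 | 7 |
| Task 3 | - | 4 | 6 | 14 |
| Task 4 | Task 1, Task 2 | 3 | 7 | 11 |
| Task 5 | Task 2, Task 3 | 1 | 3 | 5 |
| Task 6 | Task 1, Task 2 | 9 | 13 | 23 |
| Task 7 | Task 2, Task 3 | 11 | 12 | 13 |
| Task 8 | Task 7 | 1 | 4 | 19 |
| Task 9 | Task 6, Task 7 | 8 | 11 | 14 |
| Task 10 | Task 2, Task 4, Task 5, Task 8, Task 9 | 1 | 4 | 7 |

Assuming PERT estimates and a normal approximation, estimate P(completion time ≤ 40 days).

0.679

te_Task 1 = (3 + 4·7 + 23)/6 = 54/6 = 9; σ²_Task 1 = ((23−3)/6)² = 11.111
te_Task 2 = (3 + 4·5 + 7)/6 = 30/6 = 5; σ²_Task 2 = ((7−3)/6)² = 0.444
te_Task 3 = (4 + 4·6 + 14)/6 = 42/6 = 7; σ²_Task 3 = ((14−4)/6)² = 2.778
te_Task 4 = (3 + 4·7 + 11)/6 = 42/6 = 7; σ²_Task 4 = ((11−3)/6)² = 1.778
te_Task 5 = (1 + 4·3 + 5)/6 = 18/6 = 3; σ²_Task 5 = ((5−1)/6)² = 0.444
te_Task 6 = (9 + 4·13 + 23)/6 = 84/6 = 14; σ²_Task 6 = ((23−9)/6)² = 5.444
te_Task 7 = (11 + 4·12 + 13)/6 = 72/6 = 12; σ²_Task 7 = ((13−11)/6)² = 0.111
te_Task 8 = (1 + 4·4 + 19)/6 = 36/6 = 6; σ²_Task 8 = ((19−1)/6)² = 9.000
te_Task 9 = (8 + 4·11 + 14)/6 = 66/6 = 11; σ²_Task 9 = ((14−8)/6)² = 1.000
te_Task 10 = (1 + 4·4 + 7)/6 = 24/6 = 4; σ²_Task 10 = ((7−1)/6)² = 1.000

Forward pass:
ES_Task 1 = 0; EF_Task 1 = 9
ES_Task 2 = 0; EF_Task 2 = 5
ES_Task 3 = 0; EF_Task 3 = 7
ES_Task 4 = max(EF_Task 1=9, EF_Task 2=5) = 9; EF_Task 4 = 9+7 = 16
ES_Task 5 = max(EF_Task 2=5, EF_Task 3=7) = 7; EF_Task 5 = 7+3 = 10
ES_Task 6 = max(EF_Task 1=9, EF_Task 2=5) = 9; EF_Task 6 = 9+14 = 23
ES_Task 7 = max(EF_Task 2=5, EF_Task 3=7) = 7; EF_Task 7 = 7+12 = 19
ES_Task 8 = 19; EF_Task 8 = 19+6 = 25
ES_Task 9 = max(EF_Task 6=23, EF_Task 7=19) = 23; EF_Task 9 = 23+11 = 34
ES_Task 10 = max(EF_Task 2=5, EF_Task 4=16, EF_Task 5=10, EF_Task 8=25, EF_Task 9=34) = 34; EF_Task 10 = 34+4 = 38
Expected project duration μ = 38 days. Critical path: Task 1 → Task 6 → Task 9 → Task 10.

Variance along critical path = 11.111 + 5.444 + 1.000 + 1.000 = 18.556; σ = √18.556 = 4.308 days.
Z = (40 − 38) / 4.308 = 0.464
P(T ≤ 40) = Φ(0.464) ≈ 0.679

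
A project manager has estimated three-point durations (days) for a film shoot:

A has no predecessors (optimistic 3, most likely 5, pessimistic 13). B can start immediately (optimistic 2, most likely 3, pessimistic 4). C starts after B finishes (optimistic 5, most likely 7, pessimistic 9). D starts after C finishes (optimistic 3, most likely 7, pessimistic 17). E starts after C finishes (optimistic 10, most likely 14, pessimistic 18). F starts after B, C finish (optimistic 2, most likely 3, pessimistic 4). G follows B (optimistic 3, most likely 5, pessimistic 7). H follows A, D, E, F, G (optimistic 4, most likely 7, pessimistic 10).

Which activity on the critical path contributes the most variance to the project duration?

E

te_A = (3 + 4·5 + 13)/6 = 36/6 = 6; σ²_A = ((13−3)/6)² = 2.778
te_B = (2 + 4·3 + 4)/6 = 18/6 = 3; σ²_B = ((4−2)/6)² = 0.111
te_C = (5 + 4·7 + 9)/6 = 42/6 = 7; σ²_C = ((9−5)/6)² = 0.444
te_D = (3 + 4·7 + 17)/6 = 48/6 = 8; σ²_D = ((17−3)/6)² = 5.444
te_E = (10 + 4·14 + 18)/6 = 84/6 = 14; σ²_E = ((18−10)/6)² = 1.778
te_F = (2 + 4·3 + 4)/6 = 18/6 = 3; σ²_F = ((4−2)/6)² = 0.111
te_G = (3 + 4·5 + 7)/6 = 30/6 = 5; σ²_G = ((7−3)/6)² = 0.444
te_H = (4 + 4·7 + 10)/6 = 42/6 = 7; σ²_H = ((10−4)/6)² = 1.000

Forward pass:
ES_A = 0; EF_A = 6
ES_B = 0; EF_B = 3
ES_C = 3; EF_C = 3+7 = 10
ES_D = 10; EF_D = 10+8 = 18
ES_E = 10; EF_E = 10+14 = 24
ES_F = max(EF_B=3, EF_C=10) = 10; EF_F = 10+3 = 13
ES_G = 3; EF_G = 3+5 = 8
ES_H = max(EF_A=6, EF_D=18, EF_E=24, EF_F=13, EF_G=8) = 24; EF_H = 24+7 = 31
Expected project duration μ = 31 days. Critical path: B → C → E → H.

Variances on critical path: σ²_B=0.111, σ²_C=0.444, σ²_E=1.778, σ²_H=1.000.
Largest is σ²_E = 1.778.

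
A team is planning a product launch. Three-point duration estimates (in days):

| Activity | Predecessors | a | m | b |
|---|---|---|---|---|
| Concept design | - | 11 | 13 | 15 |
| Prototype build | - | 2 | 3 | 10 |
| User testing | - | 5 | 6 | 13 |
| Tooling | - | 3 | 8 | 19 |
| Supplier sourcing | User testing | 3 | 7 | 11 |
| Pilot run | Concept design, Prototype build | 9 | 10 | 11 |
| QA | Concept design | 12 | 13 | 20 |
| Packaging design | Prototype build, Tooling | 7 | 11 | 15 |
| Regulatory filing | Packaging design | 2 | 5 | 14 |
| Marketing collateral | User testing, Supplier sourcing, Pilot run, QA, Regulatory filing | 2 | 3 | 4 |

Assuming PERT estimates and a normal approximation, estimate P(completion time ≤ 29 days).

0.256

te_Concept design = (11 + 4·13 + 15)/6 = 78/6 = 13; σ²_Concept design = ((15−11)/6)² = 0.444
te_Prototype build = (2 + 4·3 + 10)/6 = 24/6 = 4; σ²_Prototype build = ((10−2)/6)² = 1.778
te_User testing = (5 + 4·6 + 13)/6 = 42/6 = 7; σ²_User testing = ((13−5)/6)² = 1.778
te_Tooling = (3 + 4·8 + 19)/6 = 54/6 = 9; σ²_Tooling = ((19−3)/6)² = 7.111
te_Supplier sourcing = (3 + 4·7 + 11)/6 = 42/6 = 7; σ²_Supplier sourcing = ((11−3)/6)² = 1.778
te_Pilot run = (9 + 4·10 + 11)/6 = 60/6 = 10; σ²_Pilot run = ((11−9)/6)² = 0.111
te_QA = (12 + 4·13 + 20)/6 = 84/6 = 14; σ²_QA = ((20−12)/6)² = 1.778
te_Packaging design = (7 + 4·11 + 15)/6 = 66/6 = 11; σ²_Packaging design = ((15−7)/6)² = 1.778
te_Regulatory filing = (2 + 4·5 + 14)/6 = 36/6 = 6; σ²_Regulatory filing = ((14−2)/6)² = 4.000
te_Marketing collateral = (2 + 4·3 + 4)/6 = 18/6 = 3; σ²_Marketing collateral = ((4−2)/6)² = 0.111

Forward pass:
ES_Concept design = 0; EF_Concept design = 13
ES_Prototype build = 0; EF_Prototype build = 4
ES_User testing = 0; EF_User testing = 7
ES_Tooling = 0; EF_Tooling = 9
ES_Supplier sourcing = 7; EF_Supplier sourcing = 7+7 = 14
ES_Pilot run = max(EF_Concept design=13, EF_Prototype build=4) = 13; EF_Pilot run = 13+10 = 23
ES_QA = 13; EF_QA = 13+14 = 27
ES_Packaging design = max(EF_Prototype build=4, EF_Tooling=9) = 9; EF_Packaging design = 9+11 = 20
ES_Regulatory filing = 20; EF_Regulatory filing = 20+6 = 26
ES_Marketing collateral = max(EF_User testing=7, EF_Supplier sourcing=14, EF_Pilot run=23, EF_QA=27, EF_Regulatory filing=26) = 27; EF_Marketing collateral = 27+3 = 30
Expected project duration μ = 30 days. Critical path: Concept design → QA → Marketing collateral.

Variance along critical path = 0.444 + 1.778 + 0.111 = 2.333; σ = √2.333 = 1.528 days.
Z = (29 − 30) / 1.528 = -0.655
P(T ≤ 29) = Φ(-0.655) ≈ 0.256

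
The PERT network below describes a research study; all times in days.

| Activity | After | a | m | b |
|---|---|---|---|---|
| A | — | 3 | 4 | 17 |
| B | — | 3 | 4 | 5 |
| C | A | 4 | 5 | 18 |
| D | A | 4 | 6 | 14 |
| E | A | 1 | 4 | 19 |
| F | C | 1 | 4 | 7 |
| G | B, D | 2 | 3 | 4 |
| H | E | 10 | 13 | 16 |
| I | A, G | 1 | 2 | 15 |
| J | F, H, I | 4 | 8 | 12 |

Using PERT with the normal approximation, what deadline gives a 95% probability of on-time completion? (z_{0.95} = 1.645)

39.8 days

te_A = (3 + 4·4 + 17)/6 = 36/6 = 6; σ²_A = ((17−3)/6)² = 5.444
te_B = (3 + 4·4 + 5)/6 = 24/6 = 4; σ²_B = ((5−3)/6)² = 0.111
te_C = (4 + 4·5 + 18)/6 = 42/6 = 7; σ²_C = ((18−4)/6)² = 5.444
te_D = (4 + 4·6 + 14)/6 = 42/6 = 7; σ²_D = ((14−4)/6)² = 2.778
te_E = (1 + 4·4 + 19)/6 = 36/6 = 6; σ²_E = ((19−1)/6)² = 9.000
te_F = (1 + 4·4 + 7)/6 = 24/6 = 4; σ²_F = ((7−1)/6)² = 1.000
te_G = (2 + 4·3 + 4)/6 = 18/6 = 3; σ²_G = ((4−2)/6)² = 0.111
te_H = (10 + 4·13 + 16)/6 = 78/6 = 13; σ²_H = ((16−10)/6)² = 1.000
te_I = (1 + 4·2 + 15)/6 = 24/6 = 4; σ²_I = ((15−1)/6)² = 5.444
te_J = (4 + 4·8 + 12)/6 = 48/6 = 8; σ²_J = ((12−4)/6)² = 1.778

Forward pass:
ES_A = 0; EF_A = 6
ES_B = 0; EF_B = 4
ES_C = 6; EF_C = 6+7 = 13
ES_D = 6; EF_D = 6+7 = 13
ES_E = 6; EF_E = 6+6 = 12
ES_F = 13; EF_F = 13+4 = 17
ES_G = max(EF_B=4, EF_D=13) = 13; EF_G = 13+3 = 16
ES_H = 12; EF_H = 12+13 = 25
ES_I = max(EF_A=6, EF_G=16) = 16; EF_I = 16+4 = 20
ES_J = max(EF_F=17, EF_H=25, EF_I=20) = 25; EF_J = 25+8 = 33
Expected project duration μ = 33 days. Critical path: A → E → H → J.

Variance along critical path = 5.444 + 9.000 + 1.000 + 1.778 = 17.222; σ = 4.150 days.
D = μ + z·σ = 33 + 1.645·4.150 = 39.8 days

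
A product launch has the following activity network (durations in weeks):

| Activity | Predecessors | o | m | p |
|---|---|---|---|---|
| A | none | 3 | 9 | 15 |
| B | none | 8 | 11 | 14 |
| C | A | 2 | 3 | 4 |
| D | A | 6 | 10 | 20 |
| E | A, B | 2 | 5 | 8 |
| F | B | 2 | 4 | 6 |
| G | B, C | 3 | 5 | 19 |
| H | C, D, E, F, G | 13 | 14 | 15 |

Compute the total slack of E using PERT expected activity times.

4 weeks

te_A = (3 + 4·9 + 15)/6 = 54/6 = 9
te_B = (8 + 4·11 + 14)/6 = 66/6 = 11
te_C = (2 + 4·3 + 4)/6 = 18/6 = 3
te_D = (6 + 4·10 + 20)/6 = 66/6 = 11
te_E = (2 + 4·5 + 8)/6 = 30/6 = 5
te_F = (2 + 4·4 + 6)/6 = 24/6 = 4
te_G = (3 + 4·5 + 19)/6 = 42/6 = 7
te_H = (13 + 4·14 + 15)/6 = 84/6 = 14

Forward pass:
ES_A = 0; EF_A = 9
ES_B = 0; EF_B = 11
ES_C = 9; EF_C = 9+3 = 12
ES_D = 9; EF_D = 9+11 = 20
ES_E = max(EF_A=9, EF_B=11) = 11; EF_E = 11+5 = 16
ES_F = 11; EF_F = 11+4 = 15
ES_G = max(EF_B=11, EF_C=12) = 12; EF_G = 12+7 = 19
ES_H = max(EF_C=12, EF_D=20, EF_E=16, EF_F=15, EF_G=19) = 20; EF_H = 20+14 = 34
Expected project duration μ = 34 weeks. Critical path: A → D → H.

Backward pass:
LF_H = 34; LS_H = 34−14 = 20
LF_G = LS_H = 20; LS_G = 20−7 = 13
LF_F = LS_H = 20; LS_F = 20−4 = 16
LF_E = LS_H = 20; LS_E = 20−5 = 15
LF_D = LS_H = 20; LS_D = 20−11 = 9
LF_C = min(LS_G=13, LS_H=20) = 13; LS_C = 13−3 = 10
LF_B = min(LS_E=15, LS_F=16, LS_G=13) = 13; LS_B = 13−11 = 2
LF_A = min(LS_C=10, LS_D=9, LS_E=15) = 9; LS_A = 9−9 = 0
Slack_E = LS_E − ES_E = 15 − 11 = 4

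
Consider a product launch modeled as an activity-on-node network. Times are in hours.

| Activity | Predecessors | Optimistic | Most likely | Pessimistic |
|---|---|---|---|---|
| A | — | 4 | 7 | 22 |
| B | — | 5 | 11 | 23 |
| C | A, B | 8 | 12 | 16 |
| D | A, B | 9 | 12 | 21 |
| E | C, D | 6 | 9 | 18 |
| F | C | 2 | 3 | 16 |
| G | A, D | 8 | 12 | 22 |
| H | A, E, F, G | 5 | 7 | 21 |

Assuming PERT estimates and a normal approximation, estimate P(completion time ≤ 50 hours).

0.724

te_A = (4 + 4·7 + 22)/6 = 54/6 = 9; σ²_A = ((22−4)/6)² = 9.000
te_B = (5 + 4·11 + 23)/6 = 72/6 = 12; σ²_B = ((23−5)/6)² = 9.000
te_C = (8 + 4·12 + 16)/6 = 72/6 = 12; σ²_C = ((16−8)/6)² = 1.778
te_D = (9 + 4·12 + 21)/6 = 78/6 = 13; σ²_D = ((21−9)/6)² = 4.000
te_E = (6 + 4·9 + 18)/6 = 60/6 = 10; σ²_E = ((18−6)/6)² = 4.000
te_F = (2 + 4·3 + 16)/6 = 30/6 = 5; σ²_F = ((16−2)/6)² = 5.444
te_G = (8 + 4·12 + 22)/6 = 78/6 = 13; σ²_G = ((22−8)/6)² = 5.444
te_H = (5 + 4·7 + 21)/6 = 54/6 = 9; σ²_H = ((21−5)/6)² = 7.111

Forward pass:
ES_A = 0; EF_A = 9
ES_B = 0; EF_B = 12
ES_C = max(EF_A=9, EF_B=12) = 12; EF_C = 12+12 = 24
ES_D = max(EF_A=9, EF_B=12) = 12; EF_D = 12+13 = 25
ES_E = max(EF_C=24, EF_D=25) = 25; EF_E = 25+10 = 35
ES_F = 24; EF_F = 24+5 = 29
ES_G = max(EF_A=9, EF_D=25) = 25; EF_G = 25+13 = 38
ES_H = max(EF_A=9, EF_E=35, EF_F=29, EF_G=38) = 38; EF_H = 38+9 = 47
Expected project duration μ = 47 hours. Critical path: B → D → G → H.

Variance along critical path = 9.000 + 4.000 + 5.444 + 7.111 = 25.556; σ = √25.556 = 5.055 hours.
Z = (50 − 47) / 5.055 = 0.593
P(T ≤ 50) = Φ(0.593) ≈ 0.724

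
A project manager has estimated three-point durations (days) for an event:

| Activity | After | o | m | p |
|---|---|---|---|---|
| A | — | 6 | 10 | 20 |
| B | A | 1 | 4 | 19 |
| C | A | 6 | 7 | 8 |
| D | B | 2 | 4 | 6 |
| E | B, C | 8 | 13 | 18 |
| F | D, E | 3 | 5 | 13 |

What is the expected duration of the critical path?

te_A = (6 + 4·10 + 20)/6 = 66/6 = 11
te_B = (1 + 4·4 + 19)/6 = 36/6 = 6
te_C = (6 + 4·7 + 8)/6 = 42/6 = 7
te_D = (2 + 4·4 + 6)/6 = 24/6 = 4
te_E = (8 + 4·13 + 18)/6 = 78/6 = 13
te_F = (3 + 4·5 + 13)/6 = 36/6 = 6

Forward pass:
ES_A = 0; EF_A = 11
ES_B = 11; EF_B = 11+6 = 17
ES_C = 11; EF_C = 11+7 = 18
ES_D = 17; EF_D = 17+4 = 21
ES_E = max(EF_B=17, EF_C=18) = 18; EF_E = 18+13 = 31
ES_F = max(EF_D=21, EF_E=31) = 31; EF_F = 31+6 = 37
Expected project duration μ = 37 days. Critical path: A → C → E → F.

37 days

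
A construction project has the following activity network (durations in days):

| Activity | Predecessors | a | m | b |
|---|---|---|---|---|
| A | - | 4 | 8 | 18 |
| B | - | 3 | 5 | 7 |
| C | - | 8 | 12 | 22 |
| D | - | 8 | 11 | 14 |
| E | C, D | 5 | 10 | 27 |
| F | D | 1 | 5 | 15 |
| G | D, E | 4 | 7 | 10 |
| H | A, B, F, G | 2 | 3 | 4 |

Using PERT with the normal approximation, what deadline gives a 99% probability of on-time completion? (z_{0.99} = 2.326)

te_A = (4 + 4·8 + 18)/6 = 54/6 = 9; σ²_A = ((18−4)/6)² = 5.444
te_B = (3 + 4·5 + 7)/6 = 30/6 = 5; σ²_B = ((7−3)/6)² = 0.444
te_C = (8 + 4·12 + 22)/6 = 78/6 = 13; σ²_C = ((22−8)/6)² = 5.444
te_D = (8 + 4·11 + 14)/6 = 66/6 = 11; σ²_D = ((14−8)/6)² = 1.000
te_E = (5 + 4·10 + 27)/6 = 72/6 = 12; σ²_E = ((27−5)/6)² = 13.444
te_F = (1 + 4·5 + 15)/6 = 36/6 = 6; σ²_F = ((15−1)/6)² = 5.444
te_G = (4 + 4·7 + 10)/6 = 42/6 = 7; σ²_G = ((10−4)/6)² = 1.000
te_H = (2 + 4·3 + 4)/6 = 18/6 = 3; σ²_H = ((4−2)/6)² = 0.111

Forward pass:
ES_A = 0; EF_A = 9
ES_B = 0; EF_B = 5
ES_C = 0; EF_C = 13
ES_D = 0; EF_D = 11
ES_E = max(EF_C=13, EF_D=11) = 13; EF_E = 13+12 = 25
ES_F = 11; EF_F = 11+6 = 17
ES_G = max(EF_D=11, EF_E=25) = 25; EF_G = 25+7 = 32
ES_H = max(EF_A=9, EF_B=5, EF_F=17, EF_G=32) = 32; EF_H = 32+3 = 35
Expected project duration μ = 35 days. Critical path: C → E → G → H.

Variance along critical path = 5.444 + 13.444 + 1.000 + 0.111 = 20.000; σ = 4.472 days.
D = μ + z·σ = 35 + 2.326·4.472 = 45.4 days

45.4 days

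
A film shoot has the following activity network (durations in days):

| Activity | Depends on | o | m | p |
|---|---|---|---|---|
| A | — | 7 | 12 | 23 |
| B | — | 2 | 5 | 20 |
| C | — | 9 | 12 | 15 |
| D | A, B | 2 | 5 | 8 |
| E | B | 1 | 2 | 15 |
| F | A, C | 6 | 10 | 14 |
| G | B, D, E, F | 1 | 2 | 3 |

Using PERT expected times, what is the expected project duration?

te_A = (7 + 4·12 + 23)/6 = 78/6 = 13
te_B = (2 + 4·5 + 20)/6 = 42/6 = 7
te_C = (9 + 4·12 + 15)/6 = 72/6 = 12
te_D = (2 + 4·5 + 8)/6 = 30/6 = 5
te_E = (1 + 4·2 + 15)/6 = 24/6 = 4
te_F = (6 + 4·10 + 14)/6 = 60/6 = 10
te_G = (1 + 4·2 + 3)/6 = 12/6 = 2

Forward pass:
ES_A = 0; EF_A = 13
ES_B = 0; EF_B = 7
ES_C = 0; EF_C = 12
ES_D = max(EF_A=13, EF_B=7) = 13; EF_D = 13+5 = 18
ES_E = 7; EF_E = 7+4 = 11
ES_F = max(EF_A=13, EF_C=12) = 13; EF_F = 13+10 = 23
ES_G = max(EF_B=7, EF_D=18, EF_E=11, EF_F=23) = 23; EF_G = 23+2 = 25
Expected project duration μ = 25 days. Critical path: A → F → G.

25 days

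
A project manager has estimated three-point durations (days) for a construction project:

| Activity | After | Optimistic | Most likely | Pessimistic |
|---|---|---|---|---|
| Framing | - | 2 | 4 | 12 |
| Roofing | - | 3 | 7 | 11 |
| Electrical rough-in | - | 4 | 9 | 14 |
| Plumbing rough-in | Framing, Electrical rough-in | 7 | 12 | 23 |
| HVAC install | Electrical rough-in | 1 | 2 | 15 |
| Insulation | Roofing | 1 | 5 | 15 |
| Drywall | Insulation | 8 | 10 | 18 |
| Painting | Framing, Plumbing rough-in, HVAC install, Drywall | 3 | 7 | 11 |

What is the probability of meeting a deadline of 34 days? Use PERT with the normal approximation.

0.809

te_Framing = (2 + 4·4 + 12)/6 = 30/6 = 5; σ²_Framing = ((12−2)/6)² = 2.778
te_Roofing = (3 + 4·7 + 11)/6 = 42/6 = 7; σ²_Roofing = ((11−3)/6)² = 1.778
te_Electrical rough-in = (4 + 4·9 + 14)/6 = 54/6 = 9; σ²_Electrical rough-in = ((14−4)/6)² = 2.778
te_Plumbing rough-in = (7 + 4·12 + 23)/6 = 78/6 = 13; σ²_Plumbing rough-in = ((23−7)/6)² = 7.111
te_HVAC install = (1 + 4·2 + 15)/6 = 24/6 = 4; σ²_HVAC install = ((15−1)/6)² = 5.444
te_Insulation = (1 + 4·5 + 15)/6 = 36/6 = 6; σ²_Insulation = ((15−1)/6)² = 5.444
te_Drywall = (8 + 4·10 + 18)/6 = 66/6 = 11; σ²_Drywall = ((18−8)/6)² = 2.778
te_Painting = (3 + 4·7 + 11)/6 = 42/6 = 7; σ²_Painting = ((11−3)/6)² = 1.778

Forward pass:
ES_Framing = 0; EF_Framing = 5
ES_Roofing = 0; EF_Roofing = 7
ES_Electrical rough-in = 0; EF_Electrical rough-in = 9
ES_Plumbing rough-in = max(EF_Framing=5, EF_Electrical rough-in=9) = 9; EF_Plumbing rough-in = 9+13 = 22
ES_HVAC install = 9; EF_HVAC install = 9+4 = 13
ES_Insulation = 7; EF_Insulation = 7+6 = 13
ES_Drywall = 13; EF_Drywall = 13+11 = 24
ES_Painting = max(EF_Framing=5, EF_Plumbing rough-in=22, EF_HVAC install=13, EF_Drywall=24) = 24; EF_Painting = 24+7 = 31
Expected project duration μ = 31 days. Critical path: Roofing → Insulation → Drywall → Painting.

Variance along critical path = 1.778 + 5.444 + 2.778 + 1.778 = 11.778; σ = √11.778 = 3.432 days.
Z = (34 − 31) / 3.432 = 0.874
P(T ≤ 34) = Φ(0.874) ≈ 0.809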